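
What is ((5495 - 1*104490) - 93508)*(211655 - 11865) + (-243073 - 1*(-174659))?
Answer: -38460242784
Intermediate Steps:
((5495 - 1*104490) - 93508)*(211655 - 11865) + (-243073 - 1*(-174659)) = ((5495 - 104490) - 93508)*199790 + (-243073 + 174659) = (-98995 - 93508)*199790 - 68414 = -192503*199790 - 68414 = -38460174370 - 68414 = -38460242784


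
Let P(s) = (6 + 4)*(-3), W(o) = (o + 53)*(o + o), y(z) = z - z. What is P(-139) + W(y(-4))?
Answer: -30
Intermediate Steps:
y(z) = 0
W(o) = 2*o*(53 + o) (W(o) = (53 + o)*(2*o) = 2*o*(53 + o))
P(s) = -30 (P(s) = 10*(-3) = -30)
P(-139) + W(y(-4)) = -30 + 2*0*(53 + 0) = -30 + 2*0*53 = -30 + 0 = -30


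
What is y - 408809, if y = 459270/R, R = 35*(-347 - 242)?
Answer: -240801623/589 ≈ -4.0883e+5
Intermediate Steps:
R = -20615 (R = 35*(-589) = -20615)
y = -13122/589 (y = 459270/(-20615) = 459270*(-1/20615) = -13122/589 ≈ -22.278)
y - 408809 = -13122/589 - 408809 = -240801623/589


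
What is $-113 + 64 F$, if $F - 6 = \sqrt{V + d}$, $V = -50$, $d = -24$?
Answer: $271 + 64 i \sqrt{74} \approx 271.0 + 550.55 i$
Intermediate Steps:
$F = 6 + i \sqrt{74}$ ($F = 6 + \sqrt{-50 - 24} = 6 + \sqrt{-74} = 6 + i \sqrt{74} \approx 6.0 + 8.6023 i$)
$-113 + 64 F = -113 + 64 \left(6 + i \sqrt{74}\right) = -113 + \left(384 + 64 i \sqrt{74}\right) = 271 + 64 i \sqrt{74}$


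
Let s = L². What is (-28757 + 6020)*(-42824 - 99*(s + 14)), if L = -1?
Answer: 1007453733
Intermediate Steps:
s = 1 (s = (-1)² = 1)
(-28757 + 6020)*(-42824 - 99*(s + 14)) = (-28757 + 6020)*(-42824 - 99*(1 + 14)) = -22737*(-42824 - 99*15) = -22737*(-42824 - 1485) = -22737*(-44309) = 1007453733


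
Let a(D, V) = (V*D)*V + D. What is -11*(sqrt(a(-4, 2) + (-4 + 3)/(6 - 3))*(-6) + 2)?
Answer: -22 + 22*I*sqrt(183) ≈ -22.0 + 297.61*I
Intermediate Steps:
a(D, V) = D + D*V**2 (a(D, V) = (D*V)*V + D = D*V**2 + D = D + D*V**2)
-11*(sqrt(a(-4, 2) + (-4 + 3)/(6 - 3))*(-6) + 2) = -11*(sqrt(-4*(1 + 2**2) + (-4 + 3)/(6 - 3))*(-6) + 2) = -11*(sqrt(-4*(1 + 4) - 1/3)*(-6) + 2) = -11*(sqrt(-4*5 - 1*1/3)*(-6) + 2) = -11*(sqrt(-20 - 1/3)*(-6) + 2) = -11*(sqrt(-61/3)*(-6) + 2) = -11*((I*sqrt(183)/3)*(-6) + 2) = -11*(-2*I*sqrt(183) + 2) = -11*(2 - 2*I*sqrt(183)) = -22 + 22*I*sqrt(183)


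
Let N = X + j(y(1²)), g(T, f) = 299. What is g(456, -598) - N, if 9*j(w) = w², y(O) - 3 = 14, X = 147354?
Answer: -1323784/9 ≈ -1.4709e+5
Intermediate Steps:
y(O) = 17 (y(O) = 3 + 14 = 17)
j(w) = w²/9
N = 1326475/9 (N = 147354 + (⅑)*17² = 147354 + (⅑)*289 = 147354 + 289/9 = 1326475/9 ≈ 1.4739e+5)
g(456, -598) - N = 299 - 1*1326475/9 = 299 - 1326475/9 = -1323784/9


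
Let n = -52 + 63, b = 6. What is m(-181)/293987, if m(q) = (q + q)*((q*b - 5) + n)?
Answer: 390960/293987 ≈ 1.3299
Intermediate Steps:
n = 11
m(q) = 2*q*(6 + 6*q) (m(q) = (q + q)*((q*6 - 5) + 11) = (2*q)*((6*q - 5) + 11) = (2*q)*((-5 + 6*q) + 11) = (2*q)*(6 + 6*q) = 2*q*(6 + 6*q))
m(-181)/293987 = (12*(-181)*(1 - 181))/293987 = (12*(-181)*(-180))*(1/293987) = 390960*(1/293987) = 390960/293987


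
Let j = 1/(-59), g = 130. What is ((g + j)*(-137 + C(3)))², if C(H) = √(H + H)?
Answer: 1104224607775/3481 - 16114915714*√6/3481 ≈ 3.0587e+8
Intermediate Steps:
C(H) = √2*√H (C(H) = √(2*H) = √2*√H)
j = -1/59 ≈ -0.016949
((g + j)*(-137 + C(3)))² = ((130 - 1/59)*(-137 + √2*√3))² = (7669*(-137 + √6)/59)² = (-1050653/59 + 7669*√6/59)²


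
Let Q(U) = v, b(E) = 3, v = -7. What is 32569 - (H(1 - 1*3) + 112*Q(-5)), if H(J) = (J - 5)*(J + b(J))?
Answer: 33360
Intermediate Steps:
Q(U) = -7
H(J) = (-5 + J)*(3 + J) (H(J) = (J - 5)*(J + 3) = (-5 + J)*(3 + J))
32569 - (H(1 - 1*3) + 112*Q(-5)) = 32569 - ((-15 + (1 - 1*3)² - 2*(1 - 1*3)) + 112*(-7)) = 32569 - ((-15 + (1 - 3)² - 2*(1 - 3)) - 784) = 32569 - ((-15 + (-2)² - 2*(-2)) - 784) = 32569 - ((-15 + 4 + 4) - 784) = 32569 - (-7 - 784) = 32569 - 1*(-791) = 32569 + 791 = 33360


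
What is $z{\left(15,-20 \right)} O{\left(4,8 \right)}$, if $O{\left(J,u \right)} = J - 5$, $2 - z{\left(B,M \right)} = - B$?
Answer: $-17$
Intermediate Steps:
$z{\left(B,M \right)} = 2 + B$ ($z{\left(B,M \right)} = 2 - - B = 2 + B$)
$O{\left(J,u \right)} = -5 + J$
$z{\left(15,-20 \right)} O{\left(4,8 \right)} = \left(2 + 15\right) \left(-5 + 4\right) = 17 \left(-1\right) = -17$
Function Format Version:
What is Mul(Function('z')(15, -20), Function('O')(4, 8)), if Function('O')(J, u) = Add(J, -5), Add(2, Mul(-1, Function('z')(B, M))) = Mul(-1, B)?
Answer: -17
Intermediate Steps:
Function('z')(B, M) = Add(2, B) (Function('z')(B, M) = Add(2, Mul(-1, Mul(-1, B))) = Add(2, B))
Function('O')(J, u) = Add(-5, J)
Mul(Function('z')(15, -20), Function('O')(4, 8)) = Mul(Add(2, 15), Add(-5, 4)) = Mul(17, -1) = -17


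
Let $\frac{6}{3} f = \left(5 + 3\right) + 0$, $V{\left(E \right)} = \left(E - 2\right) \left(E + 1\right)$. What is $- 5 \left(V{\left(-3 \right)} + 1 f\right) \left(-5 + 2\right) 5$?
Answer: $1050$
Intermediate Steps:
$V{\left(E \right)} = \left(1 + E\right) \left(-2 + E\right)$ ($V{\left(E \right)} = \left(-2 + E\right) \left(1 + E\right) = \left(1 + E\right) \left(-2 + E\right)$)
$f = 4$ ($f = \frac{\left(5 + 3\right) + 0}{2} = \frac{8 + 0}{2} = \frac{1}{2} \cdot 8 = 4$)
$- 5 \left(V{\left(-3 \right)} + 1 f\right) \left(-5 + 2\right) 5 = - 5 \left(\left(-2 + \left(-3\right)^{2} - -3\right) + 1 \cdot 4\right) \left(-5 + 2\right) 5 = - 5 \left(\left(-2 + 9 + 3\right) + 4\right) \left(\left(-3\right) 5\right) = - 5 \left(10 + 4\right) \left(-15\right) = \left(-5\right) 14 \left(-15\right) = \left(-70\right) \left(-15\right) = 1050$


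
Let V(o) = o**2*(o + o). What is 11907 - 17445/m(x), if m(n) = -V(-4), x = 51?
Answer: 1506651/128 ≈ 11771.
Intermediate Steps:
V(o) = 2*o**3 (V(o) = o**2*(2*o) = 2*o**3)
m(n) = 128 (m(n) = -2*(-4)**3 = -2*(-64) = -1*(-128) = 128)
11907 - 17445/m(x) = 11907 - 17445/128 = 1506651/128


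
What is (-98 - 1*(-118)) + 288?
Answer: 308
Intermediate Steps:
(-98 - 1*(-118)) + 288 = (-98 + 118) + 288 = 20 + 288 = 308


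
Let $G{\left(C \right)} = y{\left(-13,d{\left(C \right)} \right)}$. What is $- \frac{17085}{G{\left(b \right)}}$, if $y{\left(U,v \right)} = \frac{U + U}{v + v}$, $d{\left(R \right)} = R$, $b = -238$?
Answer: $- \frac{4066230}{13} \approx -3.1279 \cdot 10^{5}$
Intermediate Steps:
$y{\left(U,v \right)} = \frac{U}{v}$ ($y{\left(U,v \right)} = \frac{2 U}{2 v} = 2 U \frac{1}{2 v} = \frac{U}{v}$)
$G{\left(C \right)} = - \frac{13}{C}$
$- \frac{17085}{G{\left(b \right)}} = - \frac{17085}{\left(-13\right) \frac{1}{-238}} = - \frac{17085}{\left(-13\right) \left(- \frac{1}{238}\right)} = - \frac{17085}{\frac{13}{238}} = \left(-17085\right) \frac{238}{13} = - \frac{4066230}{13}$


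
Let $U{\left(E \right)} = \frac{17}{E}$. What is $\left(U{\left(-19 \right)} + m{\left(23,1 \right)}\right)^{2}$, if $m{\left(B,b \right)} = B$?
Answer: $\frac{176400}{361} \approx 488.64$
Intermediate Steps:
$\left(U{\left(-19 \right)} + m{\left(23,1 \right)}\right)^{2} = \left(\frac{17}{-19} + 23\right)^{2} = \left(17 \left(- \frac{1}{19}\right) + 23\right)^{2} = \left(- \frac{17}{19} + 23\right)^{2} = \left(\frac{420}{19}\right)^{2} = \frac{176400}{361}$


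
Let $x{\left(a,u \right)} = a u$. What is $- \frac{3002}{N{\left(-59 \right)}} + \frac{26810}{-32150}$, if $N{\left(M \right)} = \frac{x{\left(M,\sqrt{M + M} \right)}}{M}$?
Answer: $- \frac{2681}{3215} + \frac{1501 i \sqrt{118}}{59} \approx -0.8339 + 276.36 i$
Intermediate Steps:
$N{\left(M \right)} = \sqrt{2} \sqrt{M}$ ($N{\left(M \right)} = \frac{M \sqrt{M + M}}{M} = \frac{M \sqrt{2 M}}{M} = \frac{M \sqrt{2} \sqrt{M}}{M} = \frac{\sqrt{2} M^{\frac{3}{2}}}{M} = \sqrt{2} \sqrt{M}$)
$- \frac{3002}{N{\left(-59 \right)}} + \frac{26810}{-32150} = - \frac{3002}{\sqrt{2} \sqrt{-59}} + \frac{26810}{-32150} = - \frac{3002}{\sqrt{2} i \sqrt{59}} + 26810 \left(- \frac{1}{32150}\right) = - \frac{3002}{i \sqrt{118}} - \frac{2681}{3215} = - 3002 \left(- \frac{i \sqrt{118}}{118}\right) - \frac{2681}{3215} = \frac{1501 i \sqrt{118}}{59} - \frac{2681}{3215} = - \frac{2681}{3215} + \frac{1501 i \sqrt{118}}{59}$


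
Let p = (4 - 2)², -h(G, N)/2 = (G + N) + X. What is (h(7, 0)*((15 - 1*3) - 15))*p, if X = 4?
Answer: 264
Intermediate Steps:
h(G, N) = -8 - 2*G - 2*N (h(G, N) = -2*((G + N) + 4) = -2*(4 + G + N) = -8 - 2*G - 2*N)
p = 4 (p = 2² = 4)
(h(7, 0)*((15 - 1*3) - 15))*p = ((-8 - 2*7 - 2*0)*((15 - 1*3) - 15))*4 = ((-8 - 14 + 0)*((15 - 3) - 15))*4 = -22*(12 - 15)*4 = -22*(-3)*4 = 66*4 = 264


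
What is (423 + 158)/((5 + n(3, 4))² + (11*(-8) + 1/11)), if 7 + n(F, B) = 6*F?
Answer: 6391/1849 ≈ 3.4565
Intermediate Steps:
n(F, B) = -7 + 6*F
(423 + 158)/((5 + n(3, 4))² + (11*(-8) + 1/11)) = (423 + 158)/((5 + (-7 + 6*3))² + (11*(-8) + 1/11)) = 581/((5 + (-7 + 18))² + (-88 + 1/11)) = 581/((5 + 11)² - 967/11) = 581/(16² - 967/11) = 581/(256 - 967/11) = 581/(1849/11) = 581*(11/1849) = 6391/1849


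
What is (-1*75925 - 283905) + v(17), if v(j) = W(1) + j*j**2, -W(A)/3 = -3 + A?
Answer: -354911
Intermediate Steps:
W(A) = 9 - 3*A (W(A) = -3*(-3 + A) = 9 - 3*A)
v(j) = 6 + j**3 (v(j) = (9 - 3*1) + j*j**2 = (9 - 3) + j**3 = 6 + j**3)
(-1*75925 - 283905) + v(17) = (-1*75925 - 283905) + (6 + 17**3) = (-75925 - 283905) + (6 + 4913) = -359830 + 4919 = -354911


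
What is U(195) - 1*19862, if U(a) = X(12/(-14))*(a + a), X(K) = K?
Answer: -141374/7 ≈ -20196.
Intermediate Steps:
U(a) = -12*a/7 (U(a) = (12/(-14))*(a + a) = (12*(-1/14))*(2*a) = -12*a/7)
U(195) - 1*19862 = -12/7*195 - 1*19862 = -2340/7 - 19862 = -141374/7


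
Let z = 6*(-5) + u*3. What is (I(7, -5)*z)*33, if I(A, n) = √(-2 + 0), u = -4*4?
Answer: -2574*I*√2 ≈ -3640.2*I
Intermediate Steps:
u = -16
z = -78 (z = 6*(-5) - 16*3 = -30 - 48 = -78)
I(A, n) = I*√2 (I(A, n) = √(-2) = I*√2)
(I(7, -5)*z)*33 = ((I*√2)*(-78))*33 = -78*I*√2*33 = -2574*I*√2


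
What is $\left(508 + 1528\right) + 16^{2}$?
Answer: $2292$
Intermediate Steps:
$\left(508 + 1528\right) + 16^{2} = 2036 + 256 = 2292$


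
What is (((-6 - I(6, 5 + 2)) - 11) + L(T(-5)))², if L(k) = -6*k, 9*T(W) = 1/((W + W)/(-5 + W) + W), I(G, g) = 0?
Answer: 10201/36 ≈ 283.36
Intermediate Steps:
T(W) = 1/(9*(W + 2*W/(-5 + W))) (T(W) = 1/(9*((W + W)/(-5 + W) + W)) = 1/(9*((2*W)/(-5 + W) + W)) = 1/(9*(2*W/(-5 + W) + W)) = 1/(9*(W + 2*W/(-5 + W))))
(((-6 - I(6, 5 + 2)) - 11) + L(T(-5)))² = (((-6 - 1*0) - 11) - 2*(-5 - 5)/(3*(-5)*(-3 - 5)))² = (((-6 + 0) - 11) - 2*(-1)*(-10)/(3*5*(-8)))² = ((-6 - 11) - 2*(-1)*(-1)*(-10)/(3*5*8))² = (-17 - 6*(-1/36))² = (-17 + ⅙)² = (-101/6)² = 10201/36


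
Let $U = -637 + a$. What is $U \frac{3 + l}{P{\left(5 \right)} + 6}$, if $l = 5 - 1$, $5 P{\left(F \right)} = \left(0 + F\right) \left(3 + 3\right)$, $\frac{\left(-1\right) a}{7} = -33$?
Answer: $- \frac{1421}{6} \approx -236.83$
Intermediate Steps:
$a = 231$ ($a = \left(-7\right) \left(-33\right) = 231$)
$P{\left(F \right)} = \frac{6 F}{5}$ ($P{\left(F \right)} = \frac{\left(0 + F\right) \left(3 + 3\right)}{5} = \frac{F 6}{5} = \frac{6 F}{5}$)
$l = 4$ ($l = 5 - 1 = 4$)
$U = -406$ ($U = -637 + 231 = -406$)
$U \frac{3 + l}{P{\left(5 \right)} + 6} = - 406 \frac{3 + 4}{\frac{6}{5} \cdot 5 + 6} = - 406 \frac{7}{6 + 6} = - 406 \cdot \frac{7}{12} = - 406 \cdot 7 \cdot \frac{1}{12} = \left(-406\right) \frac{7}{12} = - \frac{1421}{6}$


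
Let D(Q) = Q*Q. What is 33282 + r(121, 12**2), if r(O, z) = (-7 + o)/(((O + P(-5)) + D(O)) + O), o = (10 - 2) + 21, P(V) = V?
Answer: 247584809/7439 ≈ 33282.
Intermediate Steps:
o = 29 (o = 8 + 21 = 29)
D(Q) = Q**2
r(O, z) = 22/(-5 + O**2 + 2*O) (r(O, z) = (-7 + 29)/(((O - 5) + O**2) + O) = 22/(((-5 + O) + O**2) + O) = 22/((-5 + O + O**2) + O) = 22/(-5 + O**2 + 2*O))
33282 + r(121, 12**2) = 33282 + 22/(-5 + 121**2 + 2*121) = 33282 + 22/(-5 + 14641 + 242) = 33282 + 22/14878 = 33282 + 22*(1/14878) = 33282 + 11/7439 = 247584809/7439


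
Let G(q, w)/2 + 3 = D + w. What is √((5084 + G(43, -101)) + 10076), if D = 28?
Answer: 4*√938 ≈ 122.51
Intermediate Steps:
G(q, w) = 50 + 2*w (G(q, w) = -6 + 2*(28 + w) = -6 + (56 + 2*w) = 50 + 2*w)
√((5084 + G(43, -101)) + 10076) = √((5084 + (50 + 2*(-101))) + 10076) = √((5084 + (50 - 202)) + 10076) = √((5084 - 152) + 10076) = √(4932 + 10076) = √15008 = 4*√938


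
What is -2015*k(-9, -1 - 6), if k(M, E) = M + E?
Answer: 32240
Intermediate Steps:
k(M, E) = E + M
-2015*k(-9, -1 - 6) = -2015*((-1 - 6) - 9) = -2015*(-7 - 9) = -2015*(-16) = 32240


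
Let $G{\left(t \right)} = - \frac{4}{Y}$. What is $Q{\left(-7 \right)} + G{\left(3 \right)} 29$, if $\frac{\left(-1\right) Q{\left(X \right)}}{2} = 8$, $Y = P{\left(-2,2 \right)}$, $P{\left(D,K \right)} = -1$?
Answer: $100$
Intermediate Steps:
$Y = -1$
$Q{\left(X \right)} = -16$ ($Q{\left(X \right)} = \left(-2\right) 8 = -16$)
$G{\left(t \right)} = 4$ ($G{\left(t \right)} = - \frac{4}{-1} = \left(-4\right) \left(-1\right) = 4$)
$Q{\left(-7 \right)} + G{\left(3 \right)} 29 = -16 + 4 \cdot 29 = -16 + 116 = 100$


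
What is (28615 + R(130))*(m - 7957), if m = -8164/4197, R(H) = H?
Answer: -960189155285/4197 ≈ -2.2878e+8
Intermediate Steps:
m = -8164/4197 (m = -8164*1/4197 = -8164/4197 ≈ -1.9452)
(28615 + R(130))*(m - 7957) = (28615 + 130)*(-8164/4197 - 7957) = 28745*(-33403693/4197) = -960189155285/4197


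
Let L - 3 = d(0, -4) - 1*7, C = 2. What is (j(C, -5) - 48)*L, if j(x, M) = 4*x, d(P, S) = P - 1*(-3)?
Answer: 40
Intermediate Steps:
d(P, S) = 3 + P (d(P, S) = P + 3 = 3 + P)
L = -1 (L = 3 + ((3 + 0) - 1*7) = 3 + (3 - 7) = 3 - 4 = -1)
(j(C, -5) - 48)*L = (4*2 - 48)*(-1) = (8 - 48)*(-1) = -40*(-1) = 40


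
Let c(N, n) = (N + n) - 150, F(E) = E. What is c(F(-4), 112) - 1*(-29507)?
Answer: 29465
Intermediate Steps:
c(N, n) = -150 + N + n
c(F(-4), 112) - 1*(-29507) = (-150 - 4 + 112) - 1*(-29507) = -42 + 29507 = 29465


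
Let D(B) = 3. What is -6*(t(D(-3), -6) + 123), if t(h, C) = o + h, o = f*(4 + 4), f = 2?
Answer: -852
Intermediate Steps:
o = 16 (o = 2*(4 + 4) = 2*8 = 16)
t(h, C) = 16 + h
-6*(t(D(-3), -6) + 123) = -6*((16 + 3) + 123) = -6*(19 + 123) = -6*142 = -852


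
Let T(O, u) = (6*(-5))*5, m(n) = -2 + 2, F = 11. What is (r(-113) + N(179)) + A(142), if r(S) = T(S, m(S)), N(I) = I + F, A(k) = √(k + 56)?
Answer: 40 + 3*√22 ≈ 54.071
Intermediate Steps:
A(k) = √(56 + k)
N(I) = 11 + I (N(I) = I + 11 = 11 + I)
m(n) = 0
T(O, u) = -150 (T(O, u) = -30*5 = -150)
r(S) = -150
(r(-113) + N(179)) + A(142) = (-150 + (11 + 179)) + √(56 + 142) = (-150 + 190) + √198 = 40 + 3*√22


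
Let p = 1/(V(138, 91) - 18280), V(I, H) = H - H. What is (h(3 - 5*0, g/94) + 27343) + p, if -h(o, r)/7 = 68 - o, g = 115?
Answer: 491512639/18280 ≈ 26888.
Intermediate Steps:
V(I, H) = 0
p = -1/18280 (p = 1/(0 - 18280) = 1/(-18280) = -1/18280 ≈ -5.4705e-5)
h(o, r) = -476 + 7*o (h(o, r) = -7*(68 - o) = -476 + 7*o)
(h(3 - 5*0, g/94) + 27343) + p = ((-476 + 7*(3 - 5*0)) + 27343) - 1/18280 = ((-476 + 7*(3 + 0)) + 27343) - 1/18280 = ((-476 + 7*3) + 27343) - 1/18280 = ((-476 + 21) + 27343) - 1/18280 = (-455 + 27343) - 1/18280 = 26888 - 1/18280 = 491512639/18280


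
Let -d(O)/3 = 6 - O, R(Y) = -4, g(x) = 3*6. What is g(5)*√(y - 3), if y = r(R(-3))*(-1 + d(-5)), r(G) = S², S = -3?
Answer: 18*I*√309 ≈ 316.41*I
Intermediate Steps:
g(x) = 18
d(O) = -18 + 3*O (d(O) = -3*(6 - O) = -18 + 3*O)
r(G) = 9 (r(G) = (-3)² = 9)
y = -306 (y = 9*(-1 + (-18 + 3*(-5))) = 9*(-1 + (-18 - 15)) = 9*(-1 - 33) = 9*(-34) = -306)
g(5)*√(y - 3) = 18*√(-306 - 3) = 18*√(-309) = 18*(I*√309) = 18*I*√309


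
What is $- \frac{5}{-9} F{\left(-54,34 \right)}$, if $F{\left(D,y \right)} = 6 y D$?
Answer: $-6120$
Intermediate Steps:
$F{\left(D,y \right)} = 6 D y$
$- \frac{5}{-9} F{\left(-54,34 \right)} = - \frac{5}{-9} \cdot 6 \left(-54\right) 34 = \left(-5\right) \left(- \frac{1}{9}\right) \left(-11016\right) = \frac{5}{9} \left(-11016\right) = -6120$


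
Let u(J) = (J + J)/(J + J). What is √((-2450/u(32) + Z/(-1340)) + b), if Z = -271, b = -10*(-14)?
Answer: I*√1036868215/670 ≈ 48.06*I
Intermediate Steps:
b = 140
u(J) = 1 (u(J) = (2*J)/((2*J)) = (2*J)*(1/(2*J)) = 1)
√((-2450/u(32) + Z/(-1340)) + b) = √((-2450/1 - 271/(-1340)) + 140) = √((-2450*1 - 271*(-1/1340)) + 140) = √((-2450 + 271/1340) + 140) = √(-3282729/1340 + 140) = √(-3095129/1340) = I*√1036868215/670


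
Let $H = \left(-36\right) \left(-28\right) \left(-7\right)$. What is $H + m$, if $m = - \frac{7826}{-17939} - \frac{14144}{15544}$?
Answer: $- \frac{245956755946}{34855477} \approx -7056.5$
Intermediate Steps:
$m = - \frac{16510234}{34855477}$ ($m = \left(-7826\right) \left(- \frac{1}{17939}\right) - \frac{1768}{1943} = \frac{7826}{17939} - \frac{1768}{1943} = - \frac{16510234}{34855477} \approx -0.47368$)
$H = -7056$ ($H = 1008 \left(-7\right) = -7056$)
$H + m = -7056 - \frac{16510234}{34855477} = - \frac{245956755946}{34855477}$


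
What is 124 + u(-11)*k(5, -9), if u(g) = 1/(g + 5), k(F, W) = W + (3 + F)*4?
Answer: 721/6 ≈ 120.17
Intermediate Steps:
k(F, W) = 12 + W + 4*F (k(F, W) = W + (12 + 4*F) = 12 + W + 4*F)
u(g) = 1/(5 + g)
124 + u(-11)*k(5, -9) = 124 + (12 - 9 + 4*5)/(5 - 11) = 124 + (12 - 9 + 20)/(-6) = 124 - ⅙*23 = 124 - 23/6 = 721/6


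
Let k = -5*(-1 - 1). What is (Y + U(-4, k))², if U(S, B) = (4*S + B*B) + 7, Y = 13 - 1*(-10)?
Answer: 12996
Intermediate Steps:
k = 10 (k = -5*(-2) = 10)
Y = 23 (Y = 13 + 10 = 23)
U(S, B) = 7 + B² + 4*S (U(S, B) = (4*S + B²) + 7 = (B² + 4*S) + 7 = 7 + B² + 4*S)
(Y + U(-4, k))² = (23 + (7 + 10² + 4*(-4)))² = (23 + (7 + 100 - 16))² = (23 + 91)² = 114² = 12996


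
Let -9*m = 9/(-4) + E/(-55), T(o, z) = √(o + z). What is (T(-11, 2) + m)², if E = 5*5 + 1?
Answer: -34924799/3920400 + 599*I/330 ≈ -8.9085 + 1.8152*I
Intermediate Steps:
E = 26 (E = 25 + 1 = 26)
m = 599/1980 (m = -(9/(-4) + 26/(-55))/9 = -(9*(-¼) + 26*(-1/55))/9 = -(-9/4 - 26/55)/9 = -⅑*(-599/220) = 599/1980 ≈ 0.30253)
(T(-11, 2) + m)² = (√(-11 + 2) + 599/1980)² = (√(-9) + 599/1980)² = (3*I + 599/1980)² = (599/1980 + 3*I)²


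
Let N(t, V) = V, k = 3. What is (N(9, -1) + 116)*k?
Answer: 345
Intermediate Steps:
(N(9, -1) + 116)*k = (-1 + 116)*3 = 115*3 = 345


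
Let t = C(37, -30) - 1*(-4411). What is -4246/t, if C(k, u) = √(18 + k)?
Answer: -851323/884403 + 193*√55/884403 ≈ -0.96098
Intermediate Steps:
t = 4411 + √55 (t = √(18 + 37) - 1*(-4411) = √55 + 4411 = 4411 + √55 ≈ 4418.4)
-4246/t = -4246/(4411 + √55)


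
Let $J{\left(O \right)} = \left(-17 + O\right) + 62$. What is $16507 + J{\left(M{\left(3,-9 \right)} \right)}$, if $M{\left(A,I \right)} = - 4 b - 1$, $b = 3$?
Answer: $16539$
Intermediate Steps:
$M{\left(A,I \right)} = -13$ ($M{\left(A,I \right)} = \left(-4\right) 3 - 1 = -12 - 1 = -13$)
$J{\left(O \right)} = 45 + O$
$16507 + J{\left(M{\left(3,-9 \right)} \right)} = 16507 + \left(45 - 13\right) = 16507 + 32 = 16539$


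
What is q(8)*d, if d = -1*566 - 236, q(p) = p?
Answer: -6416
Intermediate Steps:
d = -802 (d = -566 - 236 = -802)
q(8)*d = 8*(-802) = -6416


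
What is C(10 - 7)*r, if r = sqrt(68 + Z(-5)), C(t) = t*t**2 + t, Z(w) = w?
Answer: 90*sqrt(7) ≈ 238.12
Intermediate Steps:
C(t) = t + t**3 (C(t) = t**3 + t = t + t**3)
r = 3*sqrt(7) (r = sqrt(68 - 5) = sqrt(63) = 3*sqrt(7) ≈ 7.9373)
C(10 - 7)*r = ((10 - 7) + (10 - 7)**3)*(3*sqrt(7)) = (3 + 3**3)*(3*sqrt(7)) = (3 + 27)*(3*sqrt(7)) = 30*(3*sqrt(7)) = 90*sqrt(7)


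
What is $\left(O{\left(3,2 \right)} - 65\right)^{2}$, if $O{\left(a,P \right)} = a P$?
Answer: $3481$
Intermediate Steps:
$O{\left(a,P \right)} = P a$
$\left(O{\left(3,2 \right)} - 65\right)^{2} = \left(2 \cdot 3 - 65\right)^{2} = \left(6 - 65\right)^{2} = \left(-59\right)^{2} = 3481$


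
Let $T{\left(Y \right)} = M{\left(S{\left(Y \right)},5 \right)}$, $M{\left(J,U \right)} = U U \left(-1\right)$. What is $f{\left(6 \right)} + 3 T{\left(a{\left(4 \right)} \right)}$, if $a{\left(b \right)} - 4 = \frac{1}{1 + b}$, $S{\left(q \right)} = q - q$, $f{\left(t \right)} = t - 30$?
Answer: $-99$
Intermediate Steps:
$f{\left(t \right)} = -30 + t$ ($f{\left(t \right)} = t - 30 = -30 + t$)
$S{\left(q \right)} = 0$
$a{\left(b \right)} = 4 + \frac{1}{1 + b}$
$M{\left(J,U \right)} = - U^{2}$ ($M{\left(J,U \right)} = U^{2} \left(-1\right) = - U^{2}$)
$T{\left(Y \right)} = -25$ ($T{\left(Y \right)} = - 5^{2} = \left(-1\right) 25 = -25$)
$f{\left(6 \right)} + 3 T{\left(a{\left(4 \right)} \right)} = \left(-30 + 6\right) + 3 \left(-25\right) = -24 - 75 = -99$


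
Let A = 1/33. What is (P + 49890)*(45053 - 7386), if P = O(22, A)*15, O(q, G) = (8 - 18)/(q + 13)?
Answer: 1879045200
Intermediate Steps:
A = 1/33 ≈ 0.030303
O(q, G) = -10/(13 + q)
P = -30/7 (P = -10/(13 + 22)*15 = -10/35*15 = -10*1/35*15 = -2/7*15 = -30/7 ≈ -4.2857)
(P + 49890)*(45053 - 7386) = (-30/7 + 49890)*(45053 - 7386) = (349200/7)*37667 = 1879045200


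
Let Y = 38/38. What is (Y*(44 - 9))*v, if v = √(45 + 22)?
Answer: 35*√67 ≈ 286.49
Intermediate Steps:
v = √67 ≈ 8.1853
Y = 1 (Y = 38*(1/38) = 1)
(Y*(44 - 9))*v = (1*(44 - 9))*√67 = (1*35)*√67 = 35*√67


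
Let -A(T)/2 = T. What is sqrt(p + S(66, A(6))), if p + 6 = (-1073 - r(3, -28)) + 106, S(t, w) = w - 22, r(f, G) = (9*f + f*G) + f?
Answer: I*sqrt(953) ≈ 30.871*I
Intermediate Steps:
A(T) = -2*T
r(f, G) = 10*f + G*f (r(f, G) = (9*f + G*f) + f = 10*f + G*f)
S(t, w) = -22 + w
p = -919 (p = -6 + ((-1073 - 3*(10 - 28)) + 106) = -6 + ((-1073 - 3*(-18)) + 106) = -6 + ((-1073 - 1*(-54)) + 106) = -6 + ((-1073 + 54) + 106) = -6 + (-1019 + 106) = -6 - 913 = -919)
sqrt(p + S(66, A(6))) = sqrt(-919 + (-22 - 2*6)) = sqrt(-919 + (-22 - 12)) = sqrt(-919 - 34) = sqrt(-953) = I*sqrt(953)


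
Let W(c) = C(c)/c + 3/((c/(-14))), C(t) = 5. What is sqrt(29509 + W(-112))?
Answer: sqrt(23135315)/28 ≈ 171.78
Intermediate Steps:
W(c) = -37/c (W(c) = 5/c + 3/((c/(-14))) = 5/c + 3/((c*(-1/14))) = 5/c + 3/((-c/14)) = 5/c + 3*(-14/c) = 5/c - 42/c = -37/c)
sqrt(29509 + W(-112)) = sqrt(29509 - 37/(-112)) = sqrt(29509 - 37*(-1/112)) = sqrt(29509 + 37/112) = sqrt(3305045/112) = sqrt(23135315)/28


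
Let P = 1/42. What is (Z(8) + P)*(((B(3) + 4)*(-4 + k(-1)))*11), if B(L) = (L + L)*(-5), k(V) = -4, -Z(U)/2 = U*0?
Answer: 1144/21 ≈ 54.476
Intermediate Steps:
Z(U) = 0 (Z(U) = -2*U*0 = -2*0 = 0)
B(L) = -10*L (B(L) = (2*L)*(-5) = -10*L)
P = 1/42 ≈ 0.023810
(Z(8) + P)*(((B(3) + 4)*(-4 + k(-1)))*11) = (0 + 1/42)*(((-10*3 + 4)*(-4 - 4))*11) = (((-30 + 4)*(-8))*11)/42 = (-26*(-8)*11)/42 = (208*11)/42 = (1/42)*2288 = 1144/21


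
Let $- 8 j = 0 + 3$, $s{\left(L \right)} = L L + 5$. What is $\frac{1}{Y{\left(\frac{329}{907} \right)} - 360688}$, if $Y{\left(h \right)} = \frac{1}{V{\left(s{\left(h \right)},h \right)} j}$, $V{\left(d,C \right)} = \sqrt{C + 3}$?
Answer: $- \frac{309402675}{111597832038586} + \frac{15 \sqrt{110654}}{446391328154344} \approx -2.7725 \cdot 10^{-6}$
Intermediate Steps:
$s{\left(L \right)} = 5 + L^{2}$ ($s{\left(L \right)} = L^{2} + 5 = 5 + L^{2}$)
$j = - \frac{3}{8}$ ($j = - \frac{0 + 3}{8} = \left(- \frac{1}{8}\right) 3 = - \frac{3}{8} \approx -0.375$)
$V{\left(d,C \right)} = \sqrt{3 + C}$
$Y{\left(h \right)} = - \frac{8}{3 \sqrt{3 + h}}$ ($Y{\left(h \right)} = \frac{1}{\sqrt{3 + h} \left(- \frac{3}{8}\right)} = \frac{1}{\left(- \frac{3}{8}\right) \sqrt{3 + h}} = - \frac{8}{3 \sqrt{3 + h}}$)
$\frac{1}{Y{\left(\frac{329}{907} \right)} - 360688} = \frac{1}{- \frac{8}{3 \sqrt{3 + \frac{329}{907}}} - 360688} = \frac{1}{- \frac{8}{3 \frac{5 \sqrt{110654}}{907}} - 360688} = \frac{1}{- \frac{8 \frac{\sqrt{110654}}{610}}{3} - 360688} = \frac{1}{- \frac{4 \sqrt{110654}}{915} - 360688} = \frac{1}{-360688 - \frac{4 \sqrt{110654}}{915}}$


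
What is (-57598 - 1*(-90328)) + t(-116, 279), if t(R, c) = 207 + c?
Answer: 33216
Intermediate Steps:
(-57598 - 1*(-90328)) + t(-116, 279) = (-57598 - 1*(-90328)) + (207 + 279) = (-57598 + 90328) + 486 = 32730 + 486 = 33216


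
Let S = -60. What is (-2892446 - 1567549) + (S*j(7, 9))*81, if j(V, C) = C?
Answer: -4503735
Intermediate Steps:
(-2892446 - 1567549) + (S*j(7, 9))*81 = (-2892446 - 1567549) - 60*9*81 = -4459995 - 540*81 = -4459995 - 43740 = -4503735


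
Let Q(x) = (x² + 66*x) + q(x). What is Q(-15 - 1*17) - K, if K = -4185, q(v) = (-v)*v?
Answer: 2073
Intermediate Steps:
q(v) = -v²
Q(x) = 66*x (Q(x) = (x² + 66*x) - x² = 66*x)
Q(-15 - 1*17) - K = 66*(-15 - 1*17) - 1*(-4185) = 66*(-15 - 17) + 4185 = 66*(-32) + 4185 = -2112 + 4185 = 2073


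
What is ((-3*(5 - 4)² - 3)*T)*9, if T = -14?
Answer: 756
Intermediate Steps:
((-3*(5 - 4)² - 3)*T)*9 = ((-3*(5 - 4)² - 3)*(-14))*9 = ((-3*1² - 3)*(-14))*9 = ((-3*1 - 3)*(-14))*9 = ((-3 - 3)*(-14))*9 = -6*(-14)*9 = 84*9 = 756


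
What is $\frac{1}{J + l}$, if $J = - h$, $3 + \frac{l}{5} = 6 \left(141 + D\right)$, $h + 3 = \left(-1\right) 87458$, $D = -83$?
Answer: $\frac{1}{89186} \approx 1.1213 \cdot 10^{-5}$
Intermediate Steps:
$h = -87461$ ($h = -3 - 87458 = -87461$)
$l = 1725$ ($l = -15 + 5 \cdot 6 \left(141 - 83\right) = -15 + 5 \cdot 6 \cdot 58 = -15 + 5 \cdot 348 = -15 + 1740 = 1725$)
$J = 87461$ ($J = \left(-1\right) \left(-87461\right) = 87461$)
$\frac{1}{J + l} = \frac{1}{87461 + 1725} = \frac{1}{89186}$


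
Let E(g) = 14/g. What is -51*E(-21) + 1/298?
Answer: 10133/298 ≈ 34.003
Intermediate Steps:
-51*E(-21) + 1/298 = -714/(-21) + 1/298 = -714*(-1)/21 + 1/298 = -51*(-⅔) + 1/298 = 34 + 1/298 = 10133/298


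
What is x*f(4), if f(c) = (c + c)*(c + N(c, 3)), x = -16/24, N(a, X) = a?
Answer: -128/3 ≈ -42.667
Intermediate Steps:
x = -2/3 (x = -16*1/24 = -2/3 ≈ -0.66667)
f(c) = 4*c**2 (f(c) = (c + c)*(c + c) = (2*c)*(2*c) = 4*c**2)
x*f(4) = -8*4**2/3 = -8*16/3 = -2/3*64 = -128/3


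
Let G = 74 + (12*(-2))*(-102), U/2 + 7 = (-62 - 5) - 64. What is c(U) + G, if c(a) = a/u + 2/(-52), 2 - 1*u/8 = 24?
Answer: 1443459/572 ≈ 2523.5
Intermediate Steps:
U = -276 (U = -14 + 2*((-62 - 5) - 64) = -14 + 2*(-67 - 64) = -14 + 2*(-131) = -14 - 262 = -276)
G = 2522 (G = 74 - 24*(-102) = 74 + 2448 = 2522)
u = -176 (u = 16 - 8*24 = 16 - 192 = -176)
c(a) = -1/26 - a/176 (c(a) = a/(-176) + 2/(-52) = a*(-1/176) + 2*(-1/52) = -a/176 - 1/26 = -1/26 - a/176)
c(U) + G = (-1/26 - 1/176*(-276)) + 2522 = (-1/26 + 69/44) + 2522 = 875/572 + 2522 = 1443459/572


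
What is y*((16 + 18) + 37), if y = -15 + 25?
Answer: 710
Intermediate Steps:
y = 10
y*((16 + 18) + 37) = 10*((16 + 18) + 37) = 10*(34 + 37) = 10*71 = 710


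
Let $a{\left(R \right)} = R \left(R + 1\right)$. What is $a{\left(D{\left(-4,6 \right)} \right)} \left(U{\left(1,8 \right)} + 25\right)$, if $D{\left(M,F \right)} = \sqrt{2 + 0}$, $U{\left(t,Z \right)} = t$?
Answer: $52 + 26 \sqrt{2} \approx 88.77$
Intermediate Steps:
$D{\left(M,F \right)} = \sqrt{2}$
$a{\left(R \right)} = R \left(1 + R\right)$
$a{\left(D{\left(-4,6 \right)} \right)} \left(U{\left(1,8 \right)} + 25\right) = \sqrt{2} \left(1 + \sqrt{2}\right) \left(1 + 25\right) = \sqrt{2} \left(1 + \sqrt{2}\right) 26 = 26 \sqrt{2} \left(1 + \sqrt{2}\right)$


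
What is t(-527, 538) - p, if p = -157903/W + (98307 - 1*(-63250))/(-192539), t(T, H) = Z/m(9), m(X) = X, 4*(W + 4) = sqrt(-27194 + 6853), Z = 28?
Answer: (-1094379964132*I + 6845105*sqrt(20341))/(1732851*(sqrt(20341) + 16*I)) ≈ -486.69 - 4373.5*I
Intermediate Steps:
W = -4 + I*sqrt(20341)/4 (W = -4 + sqrt(-27194 + 6853)/4 = -4 + sqrt(-20341)/4 = -4 + (I*sqrt(20341))/4 = -4 + I*sqrt(20341)/4 ≈ -4.0 + 35.655*I)
t(T, H) = 28/9
p = -161557/192539 - 157903/(-4 + I*sqrt(20341)/4) (p = -157903/(-4 + I*sqrt(20341)/4) + (98307 - 1*(-63250))/(-192539) = -157903/(-4 + I*sqrt(20341)/4) + (98307 + 63250)*(-1/192539) = -157903/(-4 + I*sqrt(20341)/4) + 161557*(-1/192539) = -157903/(-4 + I*sqrt(20341)/4) - 161557/192539 = -161557/192539 - 157903/(-4 + I*sqrt(20341)/4) ≈ 489.8 + 4373.5*I)
t(-527, 538) - p = 28/9 - (1942431496359/3965725783 + 631612*I*sqrt(20341)/20597) = 28/9 + (-1942431496359/3965725783 - 631612*I*sqrt(20341)/20597) = -17370843145307/35691532047 - 631612*I*sqrt(20341)/20597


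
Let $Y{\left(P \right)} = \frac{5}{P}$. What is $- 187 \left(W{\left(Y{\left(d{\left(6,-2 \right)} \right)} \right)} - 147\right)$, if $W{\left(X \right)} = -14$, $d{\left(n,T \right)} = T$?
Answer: $30107$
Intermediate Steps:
$- 187 \left(W{\left(Y{\left(d{\left(6,-2 \right)} \right)} \right)} - 147\right) = - 187 \left(-14 - 147\right) = \left(-187\right) \left(-161\right) = 30107$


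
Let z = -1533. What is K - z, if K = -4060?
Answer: -2527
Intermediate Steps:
K - z = -4060 - 1*(-1533) = -4060 + 1533 = -2527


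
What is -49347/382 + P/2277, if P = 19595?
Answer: -104877829/869814 ≈ -120.57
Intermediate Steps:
-49347/382 + P/2277 = -49347/382 + 19595/2277 = -104877829/869814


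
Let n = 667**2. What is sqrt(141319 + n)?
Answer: 4*sqrt(36638) ≈ 765.64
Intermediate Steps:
n = 444889
sqrt(141319 + n) = sqrt(141319 + 444889) = sqrt(586208) = 4*sqrt(36638)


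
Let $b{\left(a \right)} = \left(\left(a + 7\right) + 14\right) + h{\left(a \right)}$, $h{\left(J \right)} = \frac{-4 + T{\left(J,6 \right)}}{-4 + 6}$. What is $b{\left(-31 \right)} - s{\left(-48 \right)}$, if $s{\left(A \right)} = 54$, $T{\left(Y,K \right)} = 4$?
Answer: $-64$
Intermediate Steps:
$h{\left(J \right)} = 0$ ($h{\left(J \right)} = \frac{-4 + 4}{-4 + 6} = \frac{0}{2} = 0 \cdot \frac{1}{2} = 0$)
$b{\left(a \right)} = 21 + a$ ($b{\left(a \right)} = \left(\left(a + 7\right) + 14\right) + 0 = \left(\left(7 + a\right) + 14\right) + 0 = \left(21 + a\right) + 0 = 21 + a$)
$b{\left(-31 \right)} - s{\left(-48 \right)} = \left(21 - 31\right) - 54 = -10 - 54 = -64$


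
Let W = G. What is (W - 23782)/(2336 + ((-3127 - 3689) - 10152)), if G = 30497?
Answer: -6715/14632 ≈ -0.45893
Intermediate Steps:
W = 30497
(W - 23782)/(2336 + ((-3127 - 3689) - 10152)) = (30497 - 23782)/(2336 + ((-3127 - 3689) - 10152)) = 6715/(2336 + (-6816 - 10152)) = 6715/(2336 - 16968) = 6715/(-14632) = 6715*(-1/14632) = -6715/14632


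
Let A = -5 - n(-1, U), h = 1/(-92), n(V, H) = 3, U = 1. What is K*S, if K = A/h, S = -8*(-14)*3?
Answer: 247296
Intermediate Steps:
S = 336 (S = 112*3 = 336)
h = -1/92 ≈ -0.010870
A = -8 (A = -5 - 1*3 = -5 - 3 = -8)
K = 736 (K = -8/(-1/92) = -8*(-92) = 736)
K*S = 736*336 = 247296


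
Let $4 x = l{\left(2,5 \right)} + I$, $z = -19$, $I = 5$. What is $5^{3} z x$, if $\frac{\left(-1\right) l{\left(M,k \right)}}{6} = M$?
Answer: $\frac{16625}{4} \approx 4156.3$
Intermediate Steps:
$l{\left(M,k \right)} = - 6 M$
$x = - \frac{7}{4}$ ($x = \frac{\left(-6\right) 2 + 5}{4} = \frac{-12 + 5}{4} = \frac{1}{4} \left(-7\right) = - \frac{7}{4} \approx -1.75$)
$5^{3} z x = 5^{3} \left(-19\right) \left(- \frac{7}{4}\right) = 125 \left(-19\right) \left(- \frac{7}{4}\right) = \left(-2375\right) \left(- \frac{7}{4}\right) = \frac{16625}{4}$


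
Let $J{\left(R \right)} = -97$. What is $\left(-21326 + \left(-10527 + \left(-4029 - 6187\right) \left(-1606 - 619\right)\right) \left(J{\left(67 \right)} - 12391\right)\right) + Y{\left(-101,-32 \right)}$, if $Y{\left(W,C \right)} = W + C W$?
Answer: $-283728289819$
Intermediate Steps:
$\left(-21326 + \left(-10527 + \left(-4029 - 6187\right) \left(-1606 - 619\right)\right) \left(J{\left(67 \right)} - 12391\right)\right) + Y{\left(-101,-32 \right)} = \left(-21326 + \left(-10527 + \left(-4029 - 6187\right) \left(-1606 - 619\right)\right) \left(-97 - 12391\right)\right) - 101 \left(1 - 32\right) = \left(-21326 + \left(-10527 - -22730600\right) \left(-12488\right)\right) - -3131 = \left(-21326 + \left(-10527 + 22730600\right) \left(-12488\right)\right) + 3131 = \left(-21326 + 22720073 \left(-12488\right)\right) + 3131 = \left(-21326 - 283728271624\right) + 3131 = -283728292950 + 3131 = -283728289819$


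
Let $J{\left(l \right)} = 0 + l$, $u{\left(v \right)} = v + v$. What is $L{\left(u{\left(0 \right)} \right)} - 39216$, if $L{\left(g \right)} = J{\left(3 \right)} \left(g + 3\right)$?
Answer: $-39207$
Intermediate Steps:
$u{\left(v \right)} = 2 v$
$J{\left(l \right)} = l$
$L{\left(g \right)} = 9 + 3 g$ ($L{\left(g \right)} = 3 \left(g + 3\right) = 3 \left(3 + g\right) = 9 + 3 g$)
$L{\left(u{\left(0 \right)} \right)} - 39216 = \left(9 + 3 \cdot 2 \cdot 0\right) - 39216 = \left(9 + 3 \cdot 0\right) - 39216 = \left(9 + 0\right) - 39216 = 9 - 39216 = -39207$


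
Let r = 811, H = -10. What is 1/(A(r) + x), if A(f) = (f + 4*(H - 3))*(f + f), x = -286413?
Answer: 1/944685 ≈ 1.0586e-6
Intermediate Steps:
A(f) = 2*f*(-52 + f) (A(f) = (f + 4*(-10 - 3))*(f + f) = (f + 4*(-13))*(2*f) = (f - 52)*(2*f) = (-52 + f)*(2*f) = 2*f*(-52 + f))
1/(A(r) + x) = 1/(2*811*(-52 + 811) - 286413) = 1/(2*811*759 - 286413) = 1/(1231098 - 286413) = 1/944685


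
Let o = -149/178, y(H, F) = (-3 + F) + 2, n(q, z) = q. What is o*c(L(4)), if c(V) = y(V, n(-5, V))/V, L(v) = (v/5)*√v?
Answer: 2235/712 ≈ 3.1390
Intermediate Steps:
y(H, F) = -1 + F
L(v) = v^(3/2)/5 (L(v) = (v*(⅕))*√v = (v/5)*√v = v^(3/2)/5)
c(V) = -6/V (c(V) = (-1 - 5)/V = -6/V)
o = -149/178 (o = -149*1/178 = -149/178 ≈ -0.83708)
o*c(L(4)) = -(-447)/(89*(4^(3/2)/5)) = -(-447)/(89*((⅕)*8)) = -(-447)/(89*8/5) = -(-447)*5/(89*8) = -149/178*(-15/4) = 2235/712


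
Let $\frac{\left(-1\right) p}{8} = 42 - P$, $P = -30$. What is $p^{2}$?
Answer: $331776$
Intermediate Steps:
$p = -576$ ($p = - 8 \left(42 - -30\right) = - 8 \left(42 + 30\right) = \left(-8\right) 72 = -576$)
$p^{2} = \left(-576\right)^{2} = 331776$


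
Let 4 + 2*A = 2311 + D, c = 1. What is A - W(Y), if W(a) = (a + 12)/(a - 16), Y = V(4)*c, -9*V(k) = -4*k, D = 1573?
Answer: 62111/32 ≈ 1941.0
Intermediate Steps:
V(k) = 4*k/9 (V(k) = -(-4)*k/9 = 4*k/9)
Y = 16/9 (Y = ((4/9)*4)*1 = (16/9)*1 = 16/9 ≈ 1.7778)
A = 1940 (A = -2 + (2311 + 1573)/2 = -2 + (½)*3884 = -2 + 1942 = 1940)
W(a) = (12 + a)/(-16 + a)
A - W(Y) = 1940 - (12 + 16/9)/(-16 + 16/9) = 1940 - 124/((-128/9)*9) = 1940 - (-9)*124/(128*9) = 1940 - 1*(-31/32) = 1940 + 31/32 = 62111/32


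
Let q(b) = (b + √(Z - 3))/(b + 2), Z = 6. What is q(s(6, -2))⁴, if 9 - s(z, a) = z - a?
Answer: (1 + √3)⁴/81 ≈ 0.68781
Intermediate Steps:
s(z, a) = 9 + a - z (s(z, a) = 9 - (z - a) = 9 + (a - z) = 9 + a - z)
q(b) = (b + √3)/(2 + b) (q(b) = (b + √(6 - 3))/(b + 2) = (b + √3)/(2 + b))
q(s(6, -2))⁴ = (((9 - 2 - 1*6) + √3)/(2 + (9 - 2 - 1*6)))⁴ = (((9 - 2 - 6) + √3)/(2 + (9 - 2 - 6)))⁴ = ((1 + √3)/(2 + 1))⁴ = ((1 + √3)/3)⁴ = (⅓ + √3/3)⁴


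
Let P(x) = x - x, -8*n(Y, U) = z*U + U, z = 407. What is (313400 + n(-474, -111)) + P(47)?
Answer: 319061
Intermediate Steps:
n(Y, U) = -51*U (n(Y, U) = -(407*U + U)/8 = -51*U)
P(x) = 0
(313400 + n(-474, -111)) + P(47) = (313400 - 51*(-111)) + 0 = (313400 + 5661) + 0 = 319061 + 0 = 319061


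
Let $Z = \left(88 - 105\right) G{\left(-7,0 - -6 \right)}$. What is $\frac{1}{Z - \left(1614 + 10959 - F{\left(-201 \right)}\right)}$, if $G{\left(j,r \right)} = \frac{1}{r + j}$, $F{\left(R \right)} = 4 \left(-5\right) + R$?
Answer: $- \frac{1}{12777} \approx -7.8266 \cdot 10^{-5}$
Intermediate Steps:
$F{\left(R \right)} = -20 + R$
$G{\left(j,r \right)} = \frac{1}{j + r}$
$Z = 17$ ($Z = \frac{88 - 105}{-7 + \left(0 - -6\right)} = - \frac{17}{-7 + \left(0 + 6\right)} = - \frac{17}{-7 + 6} = - \frac{17}{-1} = \left(-17\right) \left(-1\right) = 17$)
$\frac{1}{Z - \left(1614 + 10959 - F{\left(-201 \right)}\right)} = \frac{1}{17 - \left(1835 + 10959\right)} = \frac{1}{17 - 12794} = \frac{1}{-12777} = - \frac{1}{12777}$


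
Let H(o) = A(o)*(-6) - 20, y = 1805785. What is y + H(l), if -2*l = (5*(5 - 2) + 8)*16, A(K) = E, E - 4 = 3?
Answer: 1805723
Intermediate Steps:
E = 7 (E = 4 + 3 = 7)
A(K) = 7
l = -184 (l = -(5*(5 - 2) + 8)*16/2 = -(5*3 + 8)*16/2 = -(15 + 8)*16/2 = -23*16/2 = -½*368 = -184)
H(o) = -62 (H(o) = 7*(-6) - 20 = -42 - 20 = -62)
y + H(l) = 1805785 - 62 = 1805723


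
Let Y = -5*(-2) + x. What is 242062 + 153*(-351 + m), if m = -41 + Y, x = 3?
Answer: 184075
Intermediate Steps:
Y = 13 (Y = -5*(-2) + 3 = 10 + 3 = 13)
m = -28 (m = -41 + 13 = -28)
242062 + 153*(-351 + m) = 242062 + 153*(-351 - 28) = 242062 + 153*(-379) = 242062 - 57987 = 184075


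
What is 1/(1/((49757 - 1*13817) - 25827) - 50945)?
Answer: -10113/515206784 ≈ -1.9629e-5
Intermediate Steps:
1/(1/((49757 - 1*13817) - 25827) - 50945) = 1/(1/((49757 - 13817) - 25827) - 50945) = 1/(1/(35940 - 25827) - 50945) = 1/(1/10113 - 50945) = 1/(-515206784/10113) = -10113/515206784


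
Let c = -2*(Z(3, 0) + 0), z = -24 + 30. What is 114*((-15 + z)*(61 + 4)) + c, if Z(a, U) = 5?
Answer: -66700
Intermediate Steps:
z = 6
c = -10 (c = -2*(5 + 0) = -2*5 = -10)
114*((-15 + z)*(61 + 4)) + c = 114*((-15 + 6)*(61 + 4)) - 10 = 114*(-9*65) - 10 = 114*(-585) - 10 = -66690 - 10 = -66700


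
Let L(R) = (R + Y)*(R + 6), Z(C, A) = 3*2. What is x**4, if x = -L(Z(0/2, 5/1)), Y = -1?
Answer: 12960000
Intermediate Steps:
Z(C, A) = 6
L(R) = (-1 + R)*(6 + R) (L(R) = (R - 1)*(R + 6) = (-1 + R)*(6 + R))
x = -60 (x = -(-6 + 6**2 + 5*6) = -(-6 + 36 + 30) = -1*60 = -60)
x**4 = (-60)**4 = 12960000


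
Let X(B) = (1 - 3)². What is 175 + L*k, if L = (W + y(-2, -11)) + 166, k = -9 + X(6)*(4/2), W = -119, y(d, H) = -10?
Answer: 138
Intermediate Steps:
X(B) = 4 (X(B) = (-2)² = 4)
k = -1 (k = -9 + 4*(4/2) = -9 + 4*(4*(½)) = -9 + 4*2 = -9 + 8 = -1)
L = 37 (L = (-119 - 10) + 166 = -129 + 166 = 37)
175 + L*k = 175 + 37*(-1) = 175 - 37 = 138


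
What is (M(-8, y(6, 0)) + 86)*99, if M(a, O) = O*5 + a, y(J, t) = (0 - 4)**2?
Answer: 15642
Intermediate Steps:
y(J, t) = 16 (y(J, t) = (-4)**2 = 16)
M(a, O) = a + 5*O (M(a, O) = 5*O + a = a + 5*O)
(M(-8, y(6, 0)) + 86)*99 = ((-8 + 5*16) + 86)*99 = ((-8 + 80) + 86)*99 = (72 + 86)*99 = 158*99 = 15642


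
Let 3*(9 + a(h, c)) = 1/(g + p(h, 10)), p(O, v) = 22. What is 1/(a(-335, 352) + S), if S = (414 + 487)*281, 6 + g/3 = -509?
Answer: 4569/1156742867 ≈ 3.9499e-6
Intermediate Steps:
g = -1545 (g = -18 + 3*(-509) = -18 - 1527 = -1545)
a(h, c) = -41122/4569 (a(h, c) = -9 + 1/(3*(-1545 + 22)) = -9 + (⅓)/(-1523) = -9 + (⅓)*(-1/1523) = -9 - 1/4569 = -41122/4569)
S = 253181 (S = 901*281 = 253181)
1/(a(-335, 352) + S) = 1/(-41122/4569 + 253181) = 1/(1156742867/4569) = 4569/1156742867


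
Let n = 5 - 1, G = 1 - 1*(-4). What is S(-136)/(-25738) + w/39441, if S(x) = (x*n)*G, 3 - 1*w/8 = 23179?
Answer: -137198576/29856837 ≈ -4.5952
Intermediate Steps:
G = 5 (G = 1 + 4 = 5)
w = -185408 (w = 24 - 8*23179 = 24 - 185432 = -185408)
n = 4
S(x) = 20*x (S(x) = (x*4)*5 = (4*x)*5 = 20*x)
S(-136)/(-25738) + w/39441 = (20*(-136))/(-25738) - 185408/39441 = -2720*(-1/25738) - 185408*1/39441 = 80/757 - 185408/39441 = -137198576/29856837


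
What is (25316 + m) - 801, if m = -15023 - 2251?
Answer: 7241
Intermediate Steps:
m = -17274
(25316 + m) - 801 = (25316 - 17274) - 801 = 8042 - 801 = 7241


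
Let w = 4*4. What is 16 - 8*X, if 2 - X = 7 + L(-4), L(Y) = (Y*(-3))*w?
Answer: 1592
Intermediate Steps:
w = 16
L(Y) = -48*Y (L(Y) = (Y*(-3))*16 = -3*Y*16 = -48*Y)
X = -197 (X = 2 - (7 - 48*(-4)) = 2 - (7 + 192) = 2 - 1*199 = 2 - 199 = -197)
16 - 8*X = 16 - 8*(-197) = 16 + 1576 = 1592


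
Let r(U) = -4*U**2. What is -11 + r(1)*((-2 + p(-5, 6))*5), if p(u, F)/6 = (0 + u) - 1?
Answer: 749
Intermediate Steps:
p(u, F) = -6 + 6*u (p(u, F) = 6*((0 + u) - 1) = 6*(u - 1) = 6*(-1 + u) = -6 + 6*u)
-11 + r(1)*((-2 + p(-5, 6))*5) = -11 + (-4*1**2)*((-2 + (-6 + 6*(-5)))*5) = -11 + (-4*1)*((-2 + (-6 - 30))*5) = -11 - 4*(-2 - 36)*5 = -11 - (-152)*5 = -11 - 4*(-190) = -11 + 760 = 749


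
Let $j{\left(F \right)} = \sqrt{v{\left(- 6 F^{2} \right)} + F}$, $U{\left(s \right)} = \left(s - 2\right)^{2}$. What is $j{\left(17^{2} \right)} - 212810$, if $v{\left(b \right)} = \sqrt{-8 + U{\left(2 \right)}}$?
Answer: $-212810 + \sqrt{289 + 2 i \sqrt{2}} \approx -2.1279 \cdot 10^{5} + 0.083188 i$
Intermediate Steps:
$U{\left(s \right)} = \left(-2 + s\right)^{2}$
$v{\left(b \right)} = 2 i \sqrt{2}$ ($v{\left(b \right)} = \sqrt{-8 + \left(-2 + 2\right)^{2}} = \sqrt{-8 + 0^{2}} = \sqrt{-8 + 0} = \sqrt{-8} = 2 i \sqrt{2}$)
$j{\left(F \right)} = \sqrt{F + 2 i \sqrt{2}}$ ($j{\left(F \right)} = \sqrt{2 i \sqrt{2} + F} = \sqrt{F + 2 i \sqrt{2}}$)
$j{\left(17^{2} \right)} - 212810 = \sqrt{17^{2} + 2 i \sqrt{2}} - 212810 = \sqrt{289 + 2 i \sqrt{2}} - 212810 = -212810 + \sqrt{289 + 2 i \sqrt{2}}$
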